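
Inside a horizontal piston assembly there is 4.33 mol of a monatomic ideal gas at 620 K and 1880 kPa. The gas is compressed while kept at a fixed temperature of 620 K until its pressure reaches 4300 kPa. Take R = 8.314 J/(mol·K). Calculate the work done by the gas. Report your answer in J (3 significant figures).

Isothermal process: W = nRT ln(V₂/V₁) = nRT ln(P₁/P₂).
W = (4.33)(8.314)(620) × ln(1880/4300)
  = 22320 × ln(0.4372) = 22320 × -0.8273
W_by_gas = -18466 J.

W ≈ -18500 J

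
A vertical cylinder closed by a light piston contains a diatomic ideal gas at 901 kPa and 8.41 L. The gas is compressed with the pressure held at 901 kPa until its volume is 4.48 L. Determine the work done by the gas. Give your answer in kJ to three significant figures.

W ≈ -3.54 kJ

Isobaric: W = P ΔV.
W = (901 kPa)(4.48 − 8.41 L) = (901)(-3.93) = -3541 J.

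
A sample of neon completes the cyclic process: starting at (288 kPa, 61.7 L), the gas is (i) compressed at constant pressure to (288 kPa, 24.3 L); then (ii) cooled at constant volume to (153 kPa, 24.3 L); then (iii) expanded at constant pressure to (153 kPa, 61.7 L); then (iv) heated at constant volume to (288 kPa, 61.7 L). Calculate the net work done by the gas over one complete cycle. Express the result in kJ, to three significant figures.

Constant-volume legs do no work.
W(i) = (288)(24.3 − 61.7) = -10771 J; W(iii) = (153)(61.7 − 24.3) = 5722 J.
W_net = -10771 + 5722 = -5049 J (the counter-clockwise enclosed area).

W_net ≈ -5.05 kJ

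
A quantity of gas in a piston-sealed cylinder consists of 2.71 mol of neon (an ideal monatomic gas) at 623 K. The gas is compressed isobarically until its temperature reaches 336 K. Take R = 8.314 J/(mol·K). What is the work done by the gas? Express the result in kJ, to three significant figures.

W ≈ -6.47 kJ

Isobaric: W = P ΔV = nR ΔT.
W = (2.71)(8.314)(336 − 623) = -6466 J.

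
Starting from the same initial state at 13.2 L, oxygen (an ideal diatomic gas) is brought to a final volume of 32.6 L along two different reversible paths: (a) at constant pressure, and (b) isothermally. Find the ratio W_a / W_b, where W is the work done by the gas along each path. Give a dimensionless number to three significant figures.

W_a / W_b ≈ 1.63

Path (a) isobaric: W = P₁(V₂ − V₁) → W_a/(P₁V₁) = 1.47.
Path (b) isothermal: W = P₁V₁ ln(V₂/V₁) → W_b/(P₁V₁) = 0.9041.
W_a / W_b = 1.47 / 0.9041 = 1.626.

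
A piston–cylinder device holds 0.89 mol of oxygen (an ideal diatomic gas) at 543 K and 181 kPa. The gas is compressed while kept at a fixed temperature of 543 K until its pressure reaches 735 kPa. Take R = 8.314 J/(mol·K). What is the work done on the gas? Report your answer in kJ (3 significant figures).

W ≈ 5.63 kJ

Isothermal process: W = nRT ln(V₂/V₁) = nRT ln(P₁/P₂).
W = (0.89)(8.314)(543) × ln(181/735)
  = 4018 × ln(0.2463) = 4018 × -1.401
W_by_gas = -5631 J; work on gas = −W_by = 5631 J.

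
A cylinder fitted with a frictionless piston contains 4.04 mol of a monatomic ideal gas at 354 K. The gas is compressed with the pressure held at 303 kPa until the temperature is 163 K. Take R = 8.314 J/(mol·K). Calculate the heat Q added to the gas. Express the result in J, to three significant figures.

Q ≈ -16000 J

Isobaric: W = nRΔT = (4.04)(8.314)(-191) = -6415 J.
ΔU = nCᵥΔT with Cᵥ = 3R/2: ΔU = (4.04)(12.47)(-191) = -9623 J.
Q = ΔU + W = -9623 − 6415 = -16039 J.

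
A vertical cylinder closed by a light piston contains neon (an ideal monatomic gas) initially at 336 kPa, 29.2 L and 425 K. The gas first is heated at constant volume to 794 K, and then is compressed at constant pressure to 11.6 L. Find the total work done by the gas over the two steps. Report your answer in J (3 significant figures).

Step 1 (isochoric): W = 0 (constant volume).
After step 1: P = 627.7 kPa (V unchanged).
Step 2 (isobaric): W = PΔV = (627.7 kPa)(11.6 − 29.2 L) = -11048 J.
W_total = 0 − 11048 = -11048 J.

W_total ≈ -11000 J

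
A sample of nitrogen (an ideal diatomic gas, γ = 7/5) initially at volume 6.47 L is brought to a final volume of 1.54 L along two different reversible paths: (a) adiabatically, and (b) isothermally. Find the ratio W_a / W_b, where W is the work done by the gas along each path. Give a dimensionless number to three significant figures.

Path (a) adiabatic: W = P₁V₁(1 − (V₁/V₂)^(γ−1))/(γ−1) → W_a/(P₁V₁) = -1.939.
Path (b) isothermal: W = P₁V₁ ln(V₂/V₁) → W_b/(P₁V₁) = -1.435.
W_a / W_b = -1.939 / -1.435 = 1.351.

W_a / W_b ≈ 1.35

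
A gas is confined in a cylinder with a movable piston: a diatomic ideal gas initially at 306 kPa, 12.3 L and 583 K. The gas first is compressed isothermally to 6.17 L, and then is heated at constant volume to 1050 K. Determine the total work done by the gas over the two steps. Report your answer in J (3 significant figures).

Step 1 (isothermal): W = P₁V₁ ln(V₂/V₁) = (3764) ln(6.17/12.3) = -2597 J.
Step 2 (isochoric): W = 0 (constant volume).
W_total = -2597 + 0 = -2597 J.

W_total ≈ -2600 J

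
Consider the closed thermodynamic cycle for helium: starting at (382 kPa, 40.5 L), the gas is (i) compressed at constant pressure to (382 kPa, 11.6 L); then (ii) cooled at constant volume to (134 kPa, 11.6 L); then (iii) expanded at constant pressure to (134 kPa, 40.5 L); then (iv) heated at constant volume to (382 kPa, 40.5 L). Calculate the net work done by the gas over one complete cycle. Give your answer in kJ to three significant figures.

W_net ≈ -7.17 kJ

Constant-volume legs do no work.
W(i) = (382)(11.6 − 40.5) = -11040 J; W(iii) = (134)(40.5 − 11.6) = 3873 J.
W_net = -11040 + 3873 = -7167 J (the counter-clockwise enclosed area).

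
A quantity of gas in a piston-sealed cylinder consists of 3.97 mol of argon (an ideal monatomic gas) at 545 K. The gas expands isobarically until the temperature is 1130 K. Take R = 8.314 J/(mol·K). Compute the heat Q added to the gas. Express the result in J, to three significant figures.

Q ≈ 48300 J

Isobaric: W = nRΔT = (3.97)(8.314)(585) = 19309 J.
ΔU = nCᵥΔT with Cᵥ = 3R/2: ΔU = (3.97)(12.47)(585) = 28963 J.
Q = ΔU + W = 28963 + 19309 = 48272 J.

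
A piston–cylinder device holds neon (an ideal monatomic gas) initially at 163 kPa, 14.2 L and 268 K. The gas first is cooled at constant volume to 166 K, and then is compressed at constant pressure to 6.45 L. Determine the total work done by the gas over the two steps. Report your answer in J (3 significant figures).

Step 1 (isochoric): W = 0 (constant volume).
After step 1: P = 101 kPa (V unchanged).
Step 2 (isobaric): W = PΔV = (101 kPa)(6.45 − 14.2 L) = -782.5 J.
W_total = 0 − 782.5 = -782.5 J.

W_total ≈ -782 J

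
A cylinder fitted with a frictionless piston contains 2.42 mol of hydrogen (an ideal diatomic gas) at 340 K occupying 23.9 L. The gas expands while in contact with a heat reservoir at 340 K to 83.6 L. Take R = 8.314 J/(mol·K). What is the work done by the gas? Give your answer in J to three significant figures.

Isothermal: W = nRT ln(V₂/V₁).
W = (2.42)(8.314)(340) × ln(83.6/23.9)
  = 6841 × 1.252
W_by_gas = 8566 J.

W ≈ 8570 J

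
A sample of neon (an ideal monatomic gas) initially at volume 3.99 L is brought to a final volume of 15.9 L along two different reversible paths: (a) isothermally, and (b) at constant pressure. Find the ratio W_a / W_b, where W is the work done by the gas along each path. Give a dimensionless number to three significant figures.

W_a / W_b ≈ 0.463

Path (a) isothermal: W = P₁V₁ ln(V₂/V₁) → W_a/(P₁V₁) = 1.383.
Path (b) isobaric: W = P₁(V₂ − V₁) → W_b/(P₁V₁) = 2.985.
W_a / W_b = 1.383 / 2.985 = 0.4632.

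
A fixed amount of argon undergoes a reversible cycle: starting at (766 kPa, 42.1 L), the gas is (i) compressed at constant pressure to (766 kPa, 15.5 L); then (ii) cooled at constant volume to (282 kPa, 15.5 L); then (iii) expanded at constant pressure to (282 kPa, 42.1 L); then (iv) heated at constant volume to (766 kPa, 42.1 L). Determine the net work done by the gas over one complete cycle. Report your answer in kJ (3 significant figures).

W_net ≈ -12.9 kJ

Constant-volume legs do no work.
W(i) = (766)(15.5 − 42.1) = -20376 J; W(iii) = (282)(42.1 − 15.5) = 7501 J.
W_net = -20376 + 7501 = -12874 J (the counter-clockwise enclosed area).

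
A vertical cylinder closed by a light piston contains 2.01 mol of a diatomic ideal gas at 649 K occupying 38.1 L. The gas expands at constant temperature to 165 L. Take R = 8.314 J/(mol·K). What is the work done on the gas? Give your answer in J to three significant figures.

Isothermal: W = nRT ln(V₂/V₁).
W = (2.01)(8.314)(649) × ln(165/38.1)
  = 10846 × 1.466
W_by_gas = 15897 J; work on gas = −W_by = -15897 J.

W ≈ -15900 J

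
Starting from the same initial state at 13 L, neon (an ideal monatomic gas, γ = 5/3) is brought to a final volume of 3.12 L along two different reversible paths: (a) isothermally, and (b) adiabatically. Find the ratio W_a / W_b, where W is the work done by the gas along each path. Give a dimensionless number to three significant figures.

Path (a) isothermal: W = P₁V₁ ln(V₂/V₁) → W_a/(P₁V₁) = -1.427.
Path (b) adiabatic: W = P₁V₁(1 − (V₁/V₂)^(γ−1))/(γ−1) → W_b/(P₁V₁) = -2.384.
W_a / W_b = -1.427 / -2.384 = 0.5986.

W_a / W_b ≈ 0.599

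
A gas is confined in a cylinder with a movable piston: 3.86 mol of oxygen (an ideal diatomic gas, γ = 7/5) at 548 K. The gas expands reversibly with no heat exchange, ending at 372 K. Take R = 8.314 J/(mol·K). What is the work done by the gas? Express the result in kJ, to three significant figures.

Adiabatic ⇒ Q = 0, so W_by = −ΔU = nCᵥ(T₁ − T₂).
Cᵥ = 5R/2 = 20.79 J/(mol·K).
W = (3.86)(20.79)(548 − 372) = 14120 J.

W ≈ 14.1 kJ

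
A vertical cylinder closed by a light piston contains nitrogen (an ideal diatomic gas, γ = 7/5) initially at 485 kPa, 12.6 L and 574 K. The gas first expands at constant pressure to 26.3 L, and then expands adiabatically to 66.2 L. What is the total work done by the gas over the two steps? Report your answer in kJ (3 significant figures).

Step 1 (isobaric): W = PΔV = (485 kPa)(26.3 − 12.6 L) = 6645 J.
After step 1: P = 485 kPa, V = 26.3 L, T = 1198 K.
Step 2 (adiabatic): W = (P₁V₁ − P₂V₂)/(γ−1) = (12756 − 8817)/0.4 = 9845 J.
W_total = 6645 + 9845 = 16490 J.

W_total ≈ 16.5 kJ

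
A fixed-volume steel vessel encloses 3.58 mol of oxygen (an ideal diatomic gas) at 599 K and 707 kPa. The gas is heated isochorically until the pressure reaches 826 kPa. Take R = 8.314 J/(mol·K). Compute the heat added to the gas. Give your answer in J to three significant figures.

Constant volume ⇒ W = 0, so Q = ΔU = nCᵥΔT with Cᵥ = 5R/2 = 20.79 J/(mol·K).
At constant V, T₂/T₁ = P₂/P₁ ⇒ ΔT = T₁(P₂/P₁ − 1) = 599·(826/707 − 1) = 100.8 K.
ΔU = (3.58)(20.79)(100.8) = 7502 J.

Q ≈ 7500 J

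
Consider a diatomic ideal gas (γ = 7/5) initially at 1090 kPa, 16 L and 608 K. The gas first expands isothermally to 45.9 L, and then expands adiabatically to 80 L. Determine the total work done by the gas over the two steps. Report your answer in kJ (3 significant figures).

W_total ≈ 27.1 kJ

Step 1 (isothermal): W = P₁V₁ ln(V₂/V₁) = (17440) ln(45.9/16) = 18380 J.
After step 1: P = 380 kPa, V = 45.9 L, T = 608 K.
Step 2 (adiabatic): W = (P₁V₁ − P₂V₂)/(γ−1) = (17440 − 13965)/0.4 = 8688 J.
W_total = 18380 + 8688 = 27068 J.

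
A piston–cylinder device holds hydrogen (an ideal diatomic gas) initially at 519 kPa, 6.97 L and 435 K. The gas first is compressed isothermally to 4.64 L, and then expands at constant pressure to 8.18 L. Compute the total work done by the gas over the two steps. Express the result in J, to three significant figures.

Step 1 (isothermal): W = P₁V₁ ln(V₂/V₁) = (3617) ln(4.64/6.97) = -1472 J.
After step 1: P = 779.6 kPa, V = 4.64 L, T = 435 K.
Step 2 (isobaric): W = PΔV = (779.6 kPa)(8.18 − 4.64 L) = 2760 J.
W_total = -1472 + 2760 = 1288 J.

W_total ≈ 1290 J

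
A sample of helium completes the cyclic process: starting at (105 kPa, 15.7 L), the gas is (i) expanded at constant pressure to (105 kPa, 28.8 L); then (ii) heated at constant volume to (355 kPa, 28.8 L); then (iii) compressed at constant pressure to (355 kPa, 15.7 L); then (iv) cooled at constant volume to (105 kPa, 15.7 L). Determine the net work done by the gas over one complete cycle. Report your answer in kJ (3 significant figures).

Constant-volume legs do no work.
W(i) = (105)(28.8 − 15.7) = 1376 J; W(iii) = (355)(15.7 − 28.8) = -4651 J.
W_net = 1376 − 4651 = -3275 J (the counter-clockwise enclosed area).

W_net ≈ -3.28 kJ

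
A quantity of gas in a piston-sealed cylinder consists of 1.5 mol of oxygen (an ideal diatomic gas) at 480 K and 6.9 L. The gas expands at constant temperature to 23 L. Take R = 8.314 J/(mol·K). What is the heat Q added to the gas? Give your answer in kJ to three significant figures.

Q ≈ 7.21 kJ

Isothermal ⇒ ΔU = 0, so Q = W = nRT ln(V₂/V₁).
Q = (1.5)(8.314)(480) ln(23/6.9) = 5986 × 1.204 = 7207 J.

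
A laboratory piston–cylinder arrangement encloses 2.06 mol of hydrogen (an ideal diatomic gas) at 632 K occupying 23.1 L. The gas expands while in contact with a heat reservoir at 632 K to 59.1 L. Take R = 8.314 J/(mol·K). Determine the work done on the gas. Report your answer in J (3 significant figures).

Isothermal: W = nRT ln(V₂/V₁).
W = (2.06)(8.314)(632) × ln(59.1/23.1)
  = 10824 × 0.9394
W_by_gas = 10168 J; work on gas = −W_by = -10168 J.

W ≈ -10200 J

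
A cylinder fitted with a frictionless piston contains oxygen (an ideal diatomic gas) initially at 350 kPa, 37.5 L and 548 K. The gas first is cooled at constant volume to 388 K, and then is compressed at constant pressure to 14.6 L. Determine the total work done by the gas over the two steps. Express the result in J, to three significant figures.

Step 1 (isochoric): W = 0 (constant volume).
After step 1: P = 247.8 kPa (V unchanged).
Step 2 (isobaric): W = PΔV = (247.8 kPa)(14.6 − 37.5 L) = -5675 J.
W_total = 0 − 5675 = -5675 J.

W_total ≈ -5670 J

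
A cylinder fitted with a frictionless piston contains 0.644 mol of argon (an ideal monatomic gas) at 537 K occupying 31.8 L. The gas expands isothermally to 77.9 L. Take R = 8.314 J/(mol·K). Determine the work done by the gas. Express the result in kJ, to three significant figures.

Isothermal: W = nRT ln(V₂/V₁).
W = (0.644)(8.314)(537) × ln(77.9/31.8)
  = 2875 × 0.896
W_by_gas = 2576 J.

W ≈ 2.58 kJ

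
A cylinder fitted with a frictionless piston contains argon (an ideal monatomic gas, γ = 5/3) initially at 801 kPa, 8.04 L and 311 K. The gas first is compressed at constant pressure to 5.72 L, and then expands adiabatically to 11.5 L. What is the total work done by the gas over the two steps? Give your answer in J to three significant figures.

Step 1 (isobaric): W = PΔV = (801 kPa)(5.72 − 8.04 L) = -1858 J.
After step 1: P = 801 kPa, V = 5.72 L, T = 221.3 K.
Step 2 (adiabatic): W = (P₁V₁ − P₂V₂)/(γ−1) = (4582 − 2876)/0.667 = 2558 J.
W_total = -1858 + 2558 = 699.9 J.

W_total ≈ 700 J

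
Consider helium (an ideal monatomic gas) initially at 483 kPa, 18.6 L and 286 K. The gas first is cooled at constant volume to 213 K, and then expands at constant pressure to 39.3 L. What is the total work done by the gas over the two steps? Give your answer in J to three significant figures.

W_total ≈ 7450 J

Step 1 (isochoric): W = 0 (constant volume).
After step 1: P = 359.7 kPa (V unchanged).
Step 2 (isobaric): W = PΔV = (359.7 kPa)(39.3 − 18.6 L) = 7446 J.
W_total = 0 + 7446 = 7446 J.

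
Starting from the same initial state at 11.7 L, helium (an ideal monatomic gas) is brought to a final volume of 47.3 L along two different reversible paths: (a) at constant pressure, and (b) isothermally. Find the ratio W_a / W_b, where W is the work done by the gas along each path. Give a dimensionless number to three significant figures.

W_a / W_b ≈ 2.18

Path (a) isobaric: W = P₁(V₂ − V₁) → W_a/(P₁V₁) = 3.043.
Path (b) isothermal: W = P₁V₁ ln(V₂/V₁) → W_b/(P₁V₁) = 1.397.
W_a / W_b = 3.043 / 1.397 = 2.178.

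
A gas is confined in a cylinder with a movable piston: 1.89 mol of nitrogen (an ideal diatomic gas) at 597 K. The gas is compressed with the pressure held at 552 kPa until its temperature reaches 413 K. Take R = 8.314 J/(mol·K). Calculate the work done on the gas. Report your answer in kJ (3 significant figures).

Isobaric: W = P ΔV = nR ΔT.
W = (1.89)(8.314)(413 − 597) = -2891 J.
Work on gas = −W_by = 2891 J.

W ≈ 2.89 kJ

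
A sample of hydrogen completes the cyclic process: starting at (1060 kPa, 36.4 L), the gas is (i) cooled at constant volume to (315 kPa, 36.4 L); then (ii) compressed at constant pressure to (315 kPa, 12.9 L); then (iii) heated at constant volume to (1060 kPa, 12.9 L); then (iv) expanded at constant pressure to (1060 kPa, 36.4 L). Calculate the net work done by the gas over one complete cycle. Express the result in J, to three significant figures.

Constant-volume legs do no work.
W(ii) = (315)(12.9 − 36.4) = -7402 J; W(iv) = (1060)(36.4 − 12.9) = 24910 J.
W_net = -7402 + 24910 = 17508 J (the clockwise enclosed area).

W_net ≈ 17500 J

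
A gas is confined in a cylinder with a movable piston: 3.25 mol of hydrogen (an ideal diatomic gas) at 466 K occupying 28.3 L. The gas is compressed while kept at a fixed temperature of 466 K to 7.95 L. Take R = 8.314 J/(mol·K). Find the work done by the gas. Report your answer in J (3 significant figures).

W ≈ -16000 J

Isothermal: W = nRT ln(V₂/V₁).
W = (3.25)(8.314)(466) × ln(7.95/28.3)
  = 12592 × -1.27
W_by_gas = -15987 J.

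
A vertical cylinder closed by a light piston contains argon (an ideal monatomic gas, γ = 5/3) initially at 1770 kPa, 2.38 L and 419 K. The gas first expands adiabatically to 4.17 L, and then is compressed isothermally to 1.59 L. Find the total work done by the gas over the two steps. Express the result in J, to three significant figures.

Step 1 (adiabatic): W = (P₁V₁ − P₂V₂)/(γ−1) = (4213 − 2899)/0.667 = 1971 J.
After step 1: P = 695.1 kPa, V = 4.17 L, T = 288.3 K.
Step 2 (isothermal): W = P₁V₁ ln(V₂/V₁) = (2899) ln(1.59/4.17) = -2795 J.
W_total = 1971 − 2795 = -823.6 J.

W_total ≈ -824 J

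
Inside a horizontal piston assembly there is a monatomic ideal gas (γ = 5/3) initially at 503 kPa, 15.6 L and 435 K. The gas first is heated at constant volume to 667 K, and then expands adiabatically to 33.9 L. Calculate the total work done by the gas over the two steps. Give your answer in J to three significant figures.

Step 1 (isochoric): W = 0 (constant volume).
After step 1: P = 771.3 kPa (V unchanged).
Step 2 (adiabatic): W = (P₁V₁ − P₂V₂)/(γ−1) = (12032 − 7172)/0.667 = 7290 J.
W_total = 0 + 7290 = 7290 J.

W_total ≈ 7290 J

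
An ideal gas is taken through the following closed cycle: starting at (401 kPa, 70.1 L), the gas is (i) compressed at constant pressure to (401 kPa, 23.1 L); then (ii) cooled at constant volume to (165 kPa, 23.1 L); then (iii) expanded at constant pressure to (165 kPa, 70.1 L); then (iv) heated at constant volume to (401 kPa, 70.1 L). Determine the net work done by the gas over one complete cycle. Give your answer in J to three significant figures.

W_net ≈ -11100 J

Constant-volume legs do no work.
W(i) = (401)(23.1 − 70.1) = -18847 J; W(iii) = (165)(70.1 − 23.1) = 7755 J.
W_net = -18847 + 7755 = -11092 J (the counter-clockwise enclosed area).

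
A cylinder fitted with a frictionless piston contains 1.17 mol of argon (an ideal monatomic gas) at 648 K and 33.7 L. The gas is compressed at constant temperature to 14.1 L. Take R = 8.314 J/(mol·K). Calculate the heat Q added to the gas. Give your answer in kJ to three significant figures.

Q ≈ -5.49 kJ

Isothermal ⇒ ΔU = 0, so Q = W = nRT ln(V₂/V₁).
Q = (1.17)(8.314)(648) ln(14.1/33.7) = 6303 × -0.8713 = -5492 J.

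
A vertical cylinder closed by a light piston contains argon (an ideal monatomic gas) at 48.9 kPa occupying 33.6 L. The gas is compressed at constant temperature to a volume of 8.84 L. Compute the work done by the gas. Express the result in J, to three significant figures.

W ≈ -2190 J

Isothermal: W = nRT ln(V₂/V₁) = P₁V₁ ln(V₂/V₁).
P₁V₁ = (48.9 kPa)(33.6 L) = 1643 J.
W = 1643 × ln(8.84/33.6) = 1643 × -1.335
W_by_gas = -2194 J.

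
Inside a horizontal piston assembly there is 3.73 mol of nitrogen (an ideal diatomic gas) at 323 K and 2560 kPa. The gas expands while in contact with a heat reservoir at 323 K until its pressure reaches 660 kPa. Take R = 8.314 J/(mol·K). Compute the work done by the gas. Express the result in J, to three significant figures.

W ≈ 13600 J

Isothermal process: W = nRT ln(V₂/V₁) = nRT ln(P₁/P₂).
W = (3.73)(8.314)(323) × ln(2560/660)
  = 10017 × ln(3.879) = 10017 × 1.356
W_by_gas = 13578 J.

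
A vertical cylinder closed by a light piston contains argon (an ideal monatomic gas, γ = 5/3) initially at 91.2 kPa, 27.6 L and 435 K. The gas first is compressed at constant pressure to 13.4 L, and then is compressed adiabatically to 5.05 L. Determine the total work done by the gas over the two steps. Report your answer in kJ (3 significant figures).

W_total ≈ -2.98 kJ

Step 1 (isobaric): W = PΔV = (91.2 kPa)(13.4 − 27.6 L) = -1295 J.
After step 1: P = 91.2 kPa, V = 13.4 L, T = 211.2 K.
Step 2 (adiabatic): W = (P₁V₁ − P₂V₂)/(γ−1) = (1222 − 2342)/0.667 = -1680 J.
W_total = -1295 − 1680 = -2975 J.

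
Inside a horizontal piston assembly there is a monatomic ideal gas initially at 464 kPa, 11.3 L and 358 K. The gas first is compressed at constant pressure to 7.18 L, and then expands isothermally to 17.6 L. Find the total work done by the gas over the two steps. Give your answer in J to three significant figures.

Step 1 (isobaric): W = PΔV = (464 kPa)(7.18 − 11.3 L) = -1912 J.
After step 1: P = 464 kPa, V = 7.18 L, T = 227.5 K.
Step 2 (isothermal): W = P₁V₁ ln(V₂/V₁) = (3332) ln(17.6/7.18) = 2987 J.
W_total = -1912 + 2987 = 1075 J.

W_total ≈ 1080 J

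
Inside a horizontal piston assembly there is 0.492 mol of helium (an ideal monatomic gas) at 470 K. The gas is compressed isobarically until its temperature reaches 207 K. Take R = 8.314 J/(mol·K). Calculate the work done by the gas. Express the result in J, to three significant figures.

W ≈ -1080 J

Isobaric: W = P ΔV = nR ΔT.
W = (0.492)(8.314)(207 − 470) = -1076 J.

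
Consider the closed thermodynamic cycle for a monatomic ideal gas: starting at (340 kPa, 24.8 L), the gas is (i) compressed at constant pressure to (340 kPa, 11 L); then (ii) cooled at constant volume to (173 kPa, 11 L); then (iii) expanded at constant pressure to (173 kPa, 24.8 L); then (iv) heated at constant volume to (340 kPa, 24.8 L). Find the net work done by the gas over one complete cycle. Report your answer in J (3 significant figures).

W_net ≈ -2300 J

Constant-volume legs do no work.
W(i) = (340)(11 − 24.8) = -4692 J; W(iii) = (173)(24.8 − 11) = 2387 J.
W_net = -4692 + 2387 = -2305 J (the counter-clockwise enclosed area).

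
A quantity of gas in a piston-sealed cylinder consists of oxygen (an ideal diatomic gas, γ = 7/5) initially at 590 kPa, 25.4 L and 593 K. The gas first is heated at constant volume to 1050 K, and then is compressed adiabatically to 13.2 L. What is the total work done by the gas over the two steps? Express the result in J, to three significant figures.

W_total ≈ -19900 J

Step 1 (isochoric): W = 0 (constant volume).
After step 1: P = 1045 kPa (V unchanged).
Step 2 (adiabatic): W = (P₁V₁ − P₂V₂)/(γ−1) = (26535 − 34477)/0.4 = -19854 J.
W_total = 0 − 19854 = -19854 J.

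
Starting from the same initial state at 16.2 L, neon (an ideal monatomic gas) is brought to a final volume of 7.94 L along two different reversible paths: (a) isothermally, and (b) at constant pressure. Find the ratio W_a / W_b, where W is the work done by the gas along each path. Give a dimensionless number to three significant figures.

W_a / W_b ≈ 1.40

Path (a) isothermal: W = P₁V₁ ln(V₂/V₁) → W_a/(P₁V₁) = -0.7131.
Path (b) isobaric: W = P₁(V₂ − V₁) → W_b/(P₁V₁) = -0.5099.
W_a / W_b = -0.7131 / -0.5099 = 1.399.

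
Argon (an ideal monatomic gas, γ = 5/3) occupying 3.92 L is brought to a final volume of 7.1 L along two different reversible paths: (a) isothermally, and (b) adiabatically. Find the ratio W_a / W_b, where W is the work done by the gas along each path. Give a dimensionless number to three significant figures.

W_a / W_b ≈ 1.21

Path (a) isothermal: W = P₁V₁ ln(V₂/V₁) → W_a/(P₁V₁) = 0.594.
Path (b) adiabatic: W = P₁V₁(1 − (V₁/V₂)^(γ−1))/(γ−1) → W_b/(P₁V₁) = 0.4905.
W_a / W_b = 0.594 / 0.4905 = 1.211.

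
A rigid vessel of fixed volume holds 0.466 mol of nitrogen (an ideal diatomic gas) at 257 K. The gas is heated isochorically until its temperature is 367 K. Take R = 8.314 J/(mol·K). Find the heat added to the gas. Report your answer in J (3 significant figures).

Constant volume ⇒ W = 0, so Q = ΔU = nCᵥΔT with Cᵥ = 5R/2 = 20.79 J/(mol·K).
ΔU = (0.466)(20.79)(367 − 257) = 1065 J.

Q ≈ 1070 J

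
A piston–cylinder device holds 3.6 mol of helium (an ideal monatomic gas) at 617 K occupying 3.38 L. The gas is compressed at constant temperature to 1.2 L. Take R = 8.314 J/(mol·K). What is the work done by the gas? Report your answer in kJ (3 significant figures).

Isothermal: W = nRT ln(V₂/V₁).
W = (3.6)(8.314)(617) × ln(1.2/3.38)
  = 18467 × -1.036
W_by_gas = -19124 J.

W ≈ -19.1 kJ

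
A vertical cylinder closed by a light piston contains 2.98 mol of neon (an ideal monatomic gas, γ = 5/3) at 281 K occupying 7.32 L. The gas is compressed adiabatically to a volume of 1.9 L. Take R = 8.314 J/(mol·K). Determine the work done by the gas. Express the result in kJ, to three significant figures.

W ≈ -15.2 kJ

Adiabatic: TV^(γ−1) = const with γ = 5/3.
T₂ = T₁ (V₁/V₂)^(γ−1) = 281 × (7.32/1.9)^0.667 = 281 × 2.458 = 690.6 K.
W_by = nCᵥ(T₁ − T₂) = (2.98)(12.47)(281 − 690.6) = -15221 J.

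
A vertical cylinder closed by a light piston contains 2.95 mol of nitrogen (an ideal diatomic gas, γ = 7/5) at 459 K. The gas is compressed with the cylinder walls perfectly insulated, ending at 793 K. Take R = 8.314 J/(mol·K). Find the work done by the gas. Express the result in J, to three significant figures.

W ≈ -20500 J

Adiabatic ⇒ Q = 0, so W_by = −ΔU = nCᵥ(T₁ − T₂).
Cᵥ = 5R/2 = 20.79 J/(mol·K).
W = (2.95)(20.79)(459 − 793) = -20479 J.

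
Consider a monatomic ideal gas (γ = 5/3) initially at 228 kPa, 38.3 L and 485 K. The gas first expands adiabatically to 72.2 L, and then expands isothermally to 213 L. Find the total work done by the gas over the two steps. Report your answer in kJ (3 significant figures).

Step 1 (adiabatic): W = (P₁V₁ − P₂V₂)/(γ−1) = (8732 − 5722)/0.667 = 4515 J.
After step 1: P = 79.26 kPa, V = 72.2 L, T = 317.8 K.
Step 2 (isothermal): W = P₁V₁ ln(V₂/V₁) = (5722) ln(213/72.2) = 6191 J.
W_total = 4515 + 6191 = 10706 J.

W_total ≈ 10.7 kJ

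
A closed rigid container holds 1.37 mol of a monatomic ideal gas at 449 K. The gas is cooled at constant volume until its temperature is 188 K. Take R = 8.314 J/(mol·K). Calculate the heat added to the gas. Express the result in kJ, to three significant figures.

Constant volume ⇒ W = 0, so Q = ΔU = nCᵥΔT with Cᵥ = 3R/2 = 12.47 J/(mol·K).
ΔU = (1.37)(12.47)(188 − 449) = -4459 J.

Q ≈ -4.46 kJ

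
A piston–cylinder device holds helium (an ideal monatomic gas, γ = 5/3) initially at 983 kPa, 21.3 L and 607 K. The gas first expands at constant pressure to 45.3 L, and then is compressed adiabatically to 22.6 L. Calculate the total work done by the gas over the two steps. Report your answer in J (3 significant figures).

W_total ≈ -15800 J

Step 1 (isobaric): W = PΔV = (983 kPa)(45.3 − 21.3 L) = 23592 J.
After step 1: P = 983 kPa, V = 45.3 L, T = 1291 K.
Step 2 (adiabatic): W = (P₁V₁ − P₂V₂)/(γ−1) = (44530 − 70791)/0.667 = -39392 J.
W_total = 23592 − 39392 = -15800 J.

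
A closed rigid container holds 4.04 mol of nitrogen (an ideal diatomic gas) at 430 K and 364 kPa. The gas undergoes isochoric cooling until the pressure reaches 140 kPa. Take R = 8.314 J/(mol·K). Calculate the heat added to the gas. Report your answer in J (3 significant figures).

Constant volume ⇒ W = 0, so Q = ΔU = nCᵥΔT with Cᵥ = 5R/2 = 20.79 J/(mol·K).
At constant V, T₂/T₁ = P₂/P₁ ⇒ ΔT = T₁(P₂/P₁ − 1) = 430·(140/364 − 1) = -264.6 K.
ΔU = (4.04)(20.79)(-264.6) = -22220 J.

Q ≈ -22200 J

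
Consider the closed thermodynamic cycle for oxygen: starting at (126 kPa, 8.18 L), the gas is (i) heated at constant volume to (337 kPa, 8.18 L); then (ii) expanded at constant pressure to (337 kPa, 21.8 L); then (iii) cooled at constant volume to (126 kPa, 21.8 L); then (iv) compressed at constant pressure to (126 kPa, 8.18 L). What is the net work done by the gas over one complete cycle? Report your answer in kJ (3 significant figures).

Constant-volume legs do no work.
W(ii) = (337)(21.8 − 8.18) = 4590 J; W(iv) = (126)(8.18 − 21.8) = -1716 J.
W_net = 4590 − 1716 = 2874 J (the clockwise enclosed area).

W_net ≈ 2.87 kJ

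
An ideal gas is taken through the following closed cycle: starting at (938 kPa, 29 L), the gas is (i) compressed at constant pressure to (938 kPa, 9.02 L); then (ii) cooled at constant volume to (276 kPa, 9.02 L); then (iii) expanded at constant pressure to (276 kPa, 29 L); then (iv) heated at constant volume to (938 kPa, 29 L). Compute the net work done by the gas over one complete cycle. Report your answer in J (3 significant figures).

Constant-volume legs do no work.
W(i) = (938)(9.02 − 29) = -18741 J; W(iii) = (276)(29 − 9.02) = 5514 J.
W_net = -18741 + 5514 = -13227 J (the counter-clockwise enclosed area).

W_net ≈ -13200 J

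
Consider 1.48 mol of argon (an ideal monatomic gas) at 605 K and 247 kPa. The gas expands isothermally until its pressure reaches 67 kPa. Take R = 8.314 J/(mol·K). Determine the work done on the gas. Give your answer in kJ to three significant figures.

W ≈ -9.71 kJ

Isothermal process: W = nRT ln(V₂/V₁) = nRT ln(P₁/P₂).
W = (1.48)(8.314)(605) × ln(247/67)
  = 7444 × ln(3.687) = 7444 × 1.305
W_by_gas = 9713 J; work on gas = −W_by = -9713 J.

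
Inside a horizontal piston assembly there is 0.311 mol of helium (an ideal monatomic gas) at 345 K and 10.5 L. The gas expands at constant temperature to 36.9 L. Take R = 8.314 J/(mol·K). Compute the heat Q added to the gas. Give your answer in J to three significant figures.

Q ≈ 1120 J

Isothermal ⇒ ΔU = 0, so Q = W = nRT ln(V₂/V₁).
Q = (0.311)(8.314)(345) ln(36.9/10.5) = 892.1 × 1.257 = 1121 J.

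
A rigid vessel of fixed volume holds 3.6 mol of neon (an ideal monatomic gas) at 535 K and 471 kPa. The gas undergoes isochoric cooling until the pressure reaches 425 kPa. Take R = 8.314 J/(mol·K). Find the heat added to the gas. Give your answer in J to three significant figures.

Constant volume ⇒ W = 0, so Q = ΔU = nCᵥΔT with Cᵥ = 3R/2 = 12.47 J/(mol·K).
At constant V, T₂/T₁ = P₂/P₁ ⇒ ΔT = T₁(P₂/P₁ − 1) = 535·(425/471 − 1) = -52.25 K.
ΔU = (3.6)(12.47)(-52.25) = -2346 J.

Q ≈ -2350 J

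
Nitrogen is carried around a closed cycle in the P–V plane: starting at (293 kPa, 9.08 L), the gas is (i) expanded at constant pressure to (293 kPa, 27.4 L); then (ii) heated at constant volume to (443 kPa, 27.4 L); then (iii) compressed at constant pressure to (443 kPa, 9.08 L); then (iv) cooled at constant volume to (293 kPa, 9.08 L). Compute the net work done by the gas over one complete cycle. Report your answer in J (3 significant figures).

Constant-volume legs do no work.
W(i) = (293)(27.4 − 9.08) = 5368 J; W(iii) = (443)(9.08 − 27.4) = -8116 J.
W_net = 5368 − 8116 = -2748 J (the counter-clockwise enclosed area).

W_net ≈ -2750 J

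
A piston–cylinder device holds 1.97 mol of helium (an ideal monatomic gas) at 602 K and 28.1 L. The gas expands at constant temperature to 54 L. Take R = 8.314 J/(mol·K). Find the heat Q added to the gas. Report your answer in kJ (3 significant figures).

Q ≈ 6.44 kJ

Isothermal ⇒ ΔU = 0, so Q = W = nRT ln(V₂/V₁).
Q = (1.97)(8.314)(602) ln(54/28.1) = 9860 × 0.6532 = 6441 J.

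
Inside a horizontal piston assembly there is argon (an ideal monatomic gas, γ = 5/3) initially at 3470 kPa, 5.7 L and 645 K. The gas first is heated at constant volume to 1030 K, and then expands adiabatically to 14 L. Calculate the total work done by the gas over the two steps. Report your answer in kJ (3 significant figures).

Step 1 (isochoric): W = 0 (constant volume).
After step 1: P = 5541 kPa (V unchanged).
Step 2 (adiabatic): W = (P₁V₁ − P₂V₂)/(γ−1) = (31585 − 17351)/0.667 = 21352 J.
W_total = 0 + 21352 = 21352 J.

W_total ≈ 21.4 kJ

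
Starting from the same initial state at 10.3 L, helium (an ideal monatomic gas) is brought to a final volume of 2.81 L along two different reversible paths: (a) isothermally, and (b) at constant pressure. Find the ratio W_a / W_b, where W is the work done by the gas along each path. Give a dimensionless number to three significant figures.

Path (a) isothermal: W = P₁V₁ ln(V₂/V₁) → W_a/(P₁V₁) = -1.299.
Path (b) isobaric: W = P₁(V₂ − V₁) → W_b/(P₁V₁) = -0.7272.
W_a / W_b = -1.299 / -0.7272 = 1.786.

W_a / W_b ≈ 1.79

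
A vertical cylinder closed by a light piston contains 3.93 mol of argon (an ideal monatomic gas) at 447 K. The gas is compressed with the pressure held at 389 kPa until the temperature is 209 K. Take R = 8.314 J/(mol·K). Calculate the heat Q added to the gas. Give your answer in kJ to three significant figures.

Q ≈ -19.4 kJ

Isobaric: W = nRΔT = (3.93)(8.314)(-238) = -7776 J.
ΔU = nCᵥΔT with Cᵥ = 3R/2: ΔU = (3.93)(12.47)(-238) = -11665 J.
Q = ΔU + W = -11665 − 7776 = -19441 J.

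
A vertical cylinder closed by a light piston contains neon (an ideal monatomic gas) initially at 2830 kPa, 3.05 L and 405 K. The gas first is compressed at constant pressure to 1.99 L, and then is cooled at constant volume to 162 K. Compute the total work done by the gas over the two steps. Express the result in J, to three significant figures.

Step 1 (isobaric): W = PΔV = (2830 kPa)(1.99 − 3.05 L) = -3000 J.
Step 2 (isochoric): W = 0 (constant volume).
W_total = -3000 + 0 = -3000 J.

W_total ≈ -3000 J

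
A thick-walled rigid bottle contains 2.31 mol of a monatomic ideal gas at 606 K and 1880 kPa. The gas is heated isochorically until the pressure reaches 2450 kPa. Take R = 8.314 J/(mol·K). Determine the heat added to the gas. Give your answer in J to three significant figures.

Constant volume ⇒ W = 0, so Q = ΔU = nCᵥΔT with Cᵥ = 3R/2 = 12.47 J/(mol·K).
At constant V, T₂/T₁ = P₂/P₁ ⇒ ΔT = T₁(P₂/P₁ − 1) = 606·(2450/1880 − 1) = 183.7 K.
ΔU = (2.31)(12.47)(183.7) = 5293 J.

Q ≈ 5290 J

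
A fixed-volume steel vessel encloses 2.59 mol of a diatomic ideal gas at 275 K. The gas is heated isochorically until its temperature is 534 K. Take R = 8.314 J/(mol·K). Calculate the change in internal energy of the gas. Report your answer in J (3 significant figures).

Constant volume ⇒ W = 0, so Q = ΔU = nCᵥΔT with Cᵥ = 5R/2 = 20.79 J/(mol·K).
ΔU = (2.59)(20.79)(534 − 275) = 13943 J.

ΔU ≈ 13900 J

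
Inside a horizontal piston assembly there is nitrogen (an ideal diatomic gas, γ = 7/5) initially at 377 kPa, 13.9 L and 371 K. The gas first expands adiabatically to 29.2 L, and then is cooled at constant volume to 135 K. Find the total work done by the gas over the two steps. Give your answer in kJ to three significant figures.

Step 1 (adiabatic): W = (P₁V₁ − P₂V₂)/(γ−1) = (5240 − 3894)/0.4 = 3365 J.
Step 2 (isochoric): W = 0 (constant volume).
W_total = 3365 + 0 = 3365 J.

W_total ≈ 3.37 kJ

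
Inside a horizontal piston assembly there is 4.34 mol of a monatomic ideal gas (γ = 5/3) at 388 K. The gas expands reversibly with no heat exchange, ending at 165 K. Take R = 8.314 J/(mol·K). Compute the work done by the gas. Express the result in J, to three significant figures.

W ≈ 12100 J

Adiabatic ⇒ Q = 0, so W_by = −ΔU = nCᵥ(T₁ − T₂).
Cᵥ = 3R/2 = 12.47 J/(mol·K).
W = (4.34)(12.47)(388 − 165) = 12070 J.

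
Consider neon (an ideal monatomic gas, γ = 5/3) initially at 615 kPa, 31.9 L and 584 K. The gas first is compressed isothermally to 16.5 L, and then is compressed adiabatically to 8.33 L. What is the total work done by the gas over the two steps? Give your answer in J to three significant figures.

Step 1 (isothermal): W = P₁V₁ ln(V₂/V₁) = (19618) ln(16.5/31.9) = -12933 J.
After step 1: P = 1189 kPa, V = 16.5 L, T = 584 K.
Step 2 (adiabatic): W = (P₁V₁ − P₂V₂)/(γ−1) = (19618 − 30943)/0.667 = -16986 J.
W_total = -12933 − 16986 = -29920 J.

W_total ≈ -29900 J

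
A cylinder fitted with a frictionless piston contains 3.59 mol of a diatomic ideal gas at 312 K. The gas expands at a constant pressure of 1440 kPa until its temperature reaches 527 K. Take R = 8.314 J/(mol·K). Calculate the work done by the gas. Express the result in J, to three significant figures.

Isobaric: W = P ΔV = nR ΔT.
W = (3.59)(8.314)(527 − 312) = 6417 J.

W ≈ 6420 J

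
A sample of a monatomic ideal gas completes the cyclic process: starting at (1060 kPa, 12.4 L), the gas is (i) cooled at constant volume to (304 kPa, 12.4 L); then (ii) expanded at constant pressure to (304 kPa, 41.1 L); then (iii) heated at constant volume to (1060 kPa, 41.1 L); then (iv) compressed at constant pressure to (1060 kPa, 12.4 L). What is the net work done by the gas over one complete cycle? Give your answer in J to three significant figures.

W_net ≈ -21700 J

Constant-volume legs do no work.
W(ii) = (304)(41.1 − 12.4) = 8725 J; W(iv) = (1060)(12.4 − 41.1) = -30422 J.
W_net = 8725 − 30422 = -21697 J (the counter-clockwise enclosed area).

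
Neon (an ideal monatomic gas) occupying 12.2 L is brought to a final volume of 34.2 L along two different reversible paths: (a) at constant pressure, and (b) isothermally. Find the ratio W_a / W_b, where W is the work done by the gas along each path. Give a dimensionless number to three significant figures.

W_a / W_b ≈ 1.75

Path (a) isobaric: W = P₁(V₂ − V₁) → W_a/(P₁V₁) = 1.803.
Path (b) isothermal: W = P₁V₁ ln(V₂/V₁) → W_b/(P₁V₁) = 1.031.
W_a / W_b = 1.803 / 1.031 = 1.749.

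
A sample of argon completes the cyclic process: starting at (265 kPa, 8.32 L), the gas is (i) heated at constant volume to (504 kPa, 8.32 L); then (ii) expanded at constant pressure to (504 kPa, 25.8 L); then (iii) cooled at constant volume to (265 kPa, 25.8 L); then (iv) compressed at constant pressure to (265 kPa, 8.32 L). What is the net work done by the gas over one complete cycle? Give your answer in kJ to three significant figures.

Constant-volume legs do no work.
W(ii) = (504)(25.8 − 8.32) = 8810 J; W(iv) = (265)(8.32 − 25.8) = -4632 J.
W_net = 8810 − 4632 = 4178 J (the clockwise enclosed area).

W_net ≈ 4.18 kJ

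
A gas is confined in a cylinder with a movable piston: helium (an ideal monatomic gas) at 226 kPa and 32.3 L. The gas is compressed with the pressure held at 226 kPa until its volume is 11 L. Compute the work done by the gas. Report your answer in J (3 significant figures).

W ≈ -4810 J

Isobaric: W = P ΔV.
W = (226 kPa)(11 − 32.3 L) = (226)(-21.3) = -4814 J.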